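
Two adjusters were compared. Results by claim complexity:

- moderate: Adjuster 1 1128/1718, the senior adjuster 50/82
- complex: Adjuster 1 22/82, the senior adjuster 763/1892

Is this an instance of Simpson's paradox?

No

Moderate: Adjuster 1 1128/1718 = 65.7%, the senior adjuster 50/82 = 61.0% → Adjuster 1
Complex: Adjuster 1 22/82 = 26.8%, the senior adjuster 763/1892 = 40.3% → the senior adjuster
Overall: Adjuster 1 1150/1800 = 63.9%, the senior adjuster 813/1974 = 41.2% → Adjuster 1
Neither sweeps: Adjuster 1 wins 1 of 2 groups, the senior adjuster wins 1. Adjuster 1 wins overall but not every group — no Simpson reversal.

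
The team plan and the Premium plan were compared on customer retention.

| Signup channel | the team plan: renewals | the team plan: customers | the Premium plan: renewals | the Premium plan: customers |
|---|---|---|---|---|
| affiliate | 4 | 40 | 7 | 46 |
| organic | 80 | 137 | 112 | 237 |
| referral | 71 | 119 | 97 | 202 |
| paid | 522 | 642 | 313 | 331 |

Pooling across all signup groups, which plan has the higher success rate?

the team plan

Affiliate: the team plan 4/40 = 10.0%, the Premium plan 7/46 = 15.2% → the Premium plan
Organic: the team plan 80/137 = 58.4%, the Premium plan 112/237 = 47.3% → the team plan
Referral: the team plan 71/119 = 59.7%, the Premium plan 97/202 = 48.0% → the team plan
Paid: the team plan 522/642 = 81.3%, the Premium plan 313/331 = 94.6% → the Premium plan
Overall: the team plan 677/938 = 72.2%, the Premium plan 529/816 = 64.8% → the team plan
(Neither sweeps every signup group, but the team plan has the higher pooled rate.)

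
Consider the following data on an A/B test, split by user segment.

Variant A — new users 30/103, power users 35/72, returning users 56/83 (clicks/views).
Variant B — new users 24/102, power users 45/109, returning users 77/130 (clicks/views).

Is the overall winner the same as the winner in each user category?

Yes

New users: Variant A 30/103 = 29.1%, Variant B 24/102 = 23.5% → Variant A
Power users: Variant A 35/72 = 48.6%, Variant B 45/109 = 41.3% → Variant A
Returning users: Variant A 56/83 = 67.5%, Variant B 77/130 = 59.2% → Variant A
Overall: Variant A 121/258 = 46.9%, Variant B 146/341 = 42.8% → Variant A
Variant A wins overall and in every user group — no reversal.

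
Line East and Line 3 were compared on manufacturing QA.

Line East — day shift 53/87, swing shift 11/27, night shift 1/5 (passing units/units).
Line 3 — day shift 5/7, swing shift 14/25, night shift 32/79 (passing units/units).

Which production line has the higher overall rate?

Day shift: Line East 53/87 = 60.9%, Line 3 5/7 = 71.4% → Line 3
Swing shift: Line East 11/27 = 40.7%, Line 3 14/25 = 56.0% → Line 3
Night shift: Line East 1/5 = 20.0%, Line 3 32/79 = 40.5% → Line 3
Overall: Line East 65/119 = 54.6%, Line 3 51/111 = 45.9% → Line East
(Line 3 wins every shift group but Line East wins overall — Line 3's units skew toward the low-rate night shift group.)

Line East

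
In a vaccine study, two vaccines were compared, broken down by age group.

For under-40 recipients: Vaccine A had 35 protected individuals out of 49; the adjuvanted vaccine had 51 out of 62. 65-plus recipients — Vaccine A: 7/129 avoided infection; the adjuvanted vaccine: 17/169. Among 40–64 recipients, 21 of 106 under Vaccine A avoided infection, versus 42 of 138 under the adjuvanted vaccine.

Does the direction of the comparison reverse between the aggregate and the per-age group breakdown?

No

Under-40: Vaccine A 35/49 = 71.4%, the adjuvanted vaccine 51/62 = 82.3% → the adjuvanted vaccine
65-plus: Vaccine A 7/129 = 5.4%, the adjuvanted vaccine 17/169 = 10.1% → the adjuvanted vaccine
40–64: Vaccine A 21/106 = 19.8%, the adjuvanted vaccine 42/138 = 30.4% → the adjuvanted vaccine
Overall: Vaccine A 63/284 = 22.2%, the adjuvanted vaccine 110/369 = 29.8% → the adjuvanted vaccine
The adjuvanted vaccine wins overall and in every age group — no reversal.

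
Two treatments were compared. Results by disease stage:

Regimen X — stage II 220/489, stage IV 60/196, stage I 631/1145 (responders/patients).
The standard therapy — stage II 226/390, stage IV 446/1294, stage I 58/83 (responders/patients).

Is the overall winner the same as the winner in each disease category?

Stage II: Regimen X 220/489 = 45.0%, the standard therapy 226/390 = 57.9% → the standard therapy
Stage IV: Regimen X 60/196 = 30.6%, the standard therapy 446/1294 = 34.5% → the standard therapy
Stage I: Regimen X 631/1145 = 55.1%, the standard therapy 58/83 = 69.9% → the standard therapy
Overall: Regimen X 911/1830 = 49.8%, the standard therapy 730/1767 = 41.3% → Regimen X
The standard therapy wins each disease group but Regimen X wins overall — the comparison reverses. The standard therapy's patients skew toward stage IV, which has a lower base rate.

No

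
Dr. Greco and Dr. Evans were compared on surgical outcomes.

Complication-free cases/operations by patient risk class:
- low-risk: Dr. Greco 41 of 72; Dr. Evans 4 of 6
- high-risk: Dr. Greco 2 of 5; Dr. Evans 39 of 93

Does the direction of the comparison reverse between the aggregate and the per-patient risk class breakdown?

Yes

Low-risk: Dr. Greco 41/72 = 56.9%, Dr. Evans 4/6 = 66.7% → Dr. Evans
High-risk: Dr. Greco 2/5 = 40.0%, Dr. Evans 39/93 = 41.9% → Dr. Evans
Overall: Dr. Greco 43/77 = 55.8%, Dr. Evans 43/99 = 43.4% → Dr. Greco
Dr. Evans wins each patient risk group but Dr. Greco wins overall — the comparison reverses. Dr. Evans's operations skew toward high-risk, which has a lower base rate.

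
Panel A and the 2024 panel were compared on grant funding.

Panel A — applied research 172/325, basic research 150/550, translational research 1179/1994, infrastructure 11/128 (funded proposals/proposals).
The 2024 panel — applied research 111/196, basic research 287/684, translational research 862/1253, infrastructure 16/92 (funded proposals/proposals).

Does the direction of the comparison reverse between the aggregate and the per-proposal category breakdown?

Applied research: Panel A 172/325 = 52.9%, the 2024 panel 111/196 = 56.6% → the 2024 panel
Basic research: Panel A 150/550 = 27.3%, the 2024 panel 287/684 = 42.0% → the 2024 panel
Translational research: Panel A 1179/1994 = 59.1%, the 2024 panel 862/1253 = 68.8% → the 2024 panel
Infrastructure: Panel A 11/128 = 8.6%, the 2024 panel 16/92 = 17.4% → the 2024 panel
Overall: Panel A 1512/2997 = 50.5%, the 2024 panel 1276/2225 = 57.3% → the 2024 panel
The 2024 panel wins overall and in every proposal group — no reversal.

No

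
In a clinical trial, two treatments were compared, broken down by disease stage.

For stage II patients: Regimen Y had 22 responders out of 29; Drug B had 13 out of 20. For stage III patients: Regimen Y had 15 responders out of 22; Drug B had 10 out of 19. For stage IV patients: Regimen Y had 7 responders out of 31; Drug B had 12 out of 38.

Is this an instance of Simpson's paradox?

No

Stage II: Regimen Y 22/29 = 75.9%, Drug B 13/20 = 65.0% → Regimen Y
Stage III: Regimen Y 15/22 = 68.2%, Drug B 10/19 = 52.6% → Regimen Y
Stage IV: Regimen Y 7/31 = 22.6%, Drug B 12/38 = 31.6% → Drug B
Overall: Regimen Y 44/82 = 53.7%, Drug B 35/77 = 45.5% → Regimen Y
Neither sweeps: Regimen Y wins 2 of 3 groups, Drug B wins 1. Regimen Y wins overall but not every group — no Simpson reversal.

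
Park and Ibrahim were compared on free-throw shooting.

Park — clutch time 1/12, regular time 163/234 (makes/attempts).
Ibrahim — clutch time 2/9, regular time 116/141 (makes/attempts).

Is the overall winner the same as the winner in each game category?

Yes

Clutch time: Park 1/12 = 8.3%, Ibrahim 2/9 = 22.2% → Ibrahim
Regular time: Park 163/234 = 69.7%, Ibrahim 116/141 = 82.3% → Ibrahim
Overall: Park 164/246 = 66.7%, Ibrahim 118/150 = 78.7% → Ibrahim
Ibrahim wins overall and in every game group — no reversal.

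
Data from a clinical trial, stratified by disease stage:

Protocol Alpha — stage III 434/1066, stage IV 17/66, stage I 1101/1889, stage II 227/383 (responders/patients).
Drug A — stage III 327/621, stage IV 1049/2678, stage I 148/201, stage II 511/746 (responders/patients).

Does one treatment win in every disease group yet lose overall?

Stage III: Protocol Alpha 434/1066 = 40.7%, Drug A 327/621 = 52.7% → Drug A
Stage IV: Protocol Alpha 17/66 = 25.8%, Drug A 1049/2678 = 39.2% → Drug A
Stage I: Protocol Alpha 1101/1889 = 58.3%, Drug A 148/201 = 73.6% → Drug A
Stage II: Protocol Alpha 227/383 = 59.3%, Drug A 511/746 = 68.5% → Drug A
Overall: Protocol Alpha 1779/3404 = 52.3%, Drug A 2035/4246 = 47.9% → Protocol Alpha
Drug A wins each disease group but Protocol Alpha wins overall — the comparison reverses. Drug A's patients skew toward stage IV, which has a lower base rate.

Yes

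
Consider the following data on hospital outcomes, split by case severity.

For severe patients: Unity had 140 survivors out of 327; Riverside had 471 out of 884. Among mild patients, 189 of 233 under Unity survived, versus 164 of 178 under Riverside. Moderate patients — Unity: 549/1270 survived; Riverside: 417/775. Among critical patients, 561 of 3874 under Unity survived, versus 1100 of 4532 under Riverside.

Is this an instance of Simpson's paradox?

No

Severe: Unity 140/327 = 42.8%, Riverside 471/884 = 53.3% → Riverside
Mild: Unity 189/233 = 81.1%, Riverside 164/178 = 92.1% → Riverside
Moderate: Unity 549/1270 = 43.2%, Riverside 417/775 = 53.8% → Riverside
Critical: Unity 561/3874 = 14.5%, Riverside 1100/4532 = 24.3% → Riverside
Overall: Unity 1439/5704 = 25.2%, Riverside 2152/6369 = 33.8% → Riverside
Riverside wins overall and in every case group — no reversal.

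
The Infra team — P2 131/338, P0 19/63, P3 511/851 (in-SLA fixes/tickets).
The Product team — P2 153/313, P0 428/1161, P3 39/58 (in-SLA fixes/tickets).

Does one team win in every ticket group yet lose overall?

P2: the Infra team 131/338 = 38.8%, the Product team 153/313 = 48.9% → the Product team
P0: the Infra team 19/63 = 30.2%, the Product team 428/1161 = 36.9% → the Product team
P3: the Infra team 511/851 = 60.0%, the Product team 39/58 = 67.2% → the Product team
Overall: the Infra team 661/1252 = 52.8%, the Product team 620/1532 = 40.5% → the Infra team
The Product team wins each ticket group but the Infra team wins overall — the comparison reverses. The Product team's tickets skew toward P0, which has a lower base rate.

Yes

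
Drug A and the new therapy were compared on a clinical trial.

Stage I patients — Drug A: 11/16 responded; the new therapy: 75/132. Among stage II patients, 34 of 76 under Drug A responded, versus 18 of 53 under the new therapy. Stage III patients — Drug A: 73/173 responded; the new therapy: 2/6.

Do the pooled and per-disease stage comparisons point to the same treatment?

No

Stage I: Drug A 11/16 = 68.8%, the new therapy 75/132 = 56.8% → Drug A
Stage II: Drug A 34/76 = 44.7%, the new therapy 18/53 = 34.0% → Drug A
Stage III: Drug A 73/173 = 42.2%, the new therapy 2/6 = 33.3% → Drug A
Overall: Drug A 118/265 = 44.5%, the new therapy 95/191 = 49.7% → the new therapy
Drug A wins each disease group but the new therapy wins overall — the comparison reverses. Drug A's patients skew toward stage III, which has a lower base rate.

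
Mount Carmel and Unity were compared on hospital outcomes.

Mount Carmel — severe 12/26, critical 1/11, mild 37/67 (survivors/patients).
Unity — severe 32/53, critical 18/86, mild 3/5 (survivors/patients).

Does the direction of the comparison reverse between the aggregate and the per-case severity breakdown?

Severe: Mount Carmel 12/26 = 46.2%, Unity 32/53 = 60.4% → Unity
Critical: Mount Carmel 1/11 = 9.1%, Unity 18/86 = 20.9% → Unity
Mild: Mount Carmel 37/67 = 55.2%, Unity 3/5 = 60.0% → Unity
Overall: Mount Carmel 50/104 = 48.1%, Unity 53/144 = 36.8% → Mount Carmel
Unity wins each case group but Mount Carmel wins overall — the comparison reverses. Unity's patients skew toward critical, which has a lower base rate.

Yes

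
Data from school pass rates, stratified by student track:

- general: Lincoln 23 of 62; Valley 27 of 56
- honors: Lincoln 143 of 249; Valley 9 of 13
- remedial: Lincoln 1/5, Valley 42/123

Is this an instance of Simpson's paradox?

Yes

General: Lincoln 23/62 = 37.1%, Valley 27/56 = 48.2% → Valley
Honors: Lincoln 143/249 = 57.4%, Valley 9/13 = 69.2% → Valley
Remedial: Lincoln 1/5 = 20.0%, Valley 42/123 = 34.1% → Valley
Overall: Lincoln 167/316 = 52.8%, Valley 78/192 = 40.6% → Lincoln
Valley wins each student group but Lincoln wins overall — the comparison reverses. Valley's students skew toward remedial, which has a lower base rate.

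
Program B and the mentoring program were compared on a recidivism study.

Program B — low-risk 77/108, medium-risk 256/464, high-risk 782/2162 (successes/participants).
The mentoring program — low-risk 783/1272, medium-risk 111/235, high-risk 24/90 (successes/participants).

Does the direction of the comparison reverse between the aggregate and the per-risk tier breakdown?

Low-risk: Program B 77/108 = 71.3%, the mentoring program 783/1272 = 61.6% → Program B
Medium-risk: Program B 256/464 = 55.2%, the mentoring program 111/235 = 47.2% → Program B
High-risk: Program B 782/2162 = 36.2%, the mentoring program 24/90 = 26.7% → Program B
Overall: Program B 1115/2734 = 40.8%, the mentoring program 918/1597 = 57.5% → the mentoring program
Program B wins each risk group but the mentoring program wins overall — the comparison reverses. Program B's participants skew toward high-risk, which has a lower base rate.

Yes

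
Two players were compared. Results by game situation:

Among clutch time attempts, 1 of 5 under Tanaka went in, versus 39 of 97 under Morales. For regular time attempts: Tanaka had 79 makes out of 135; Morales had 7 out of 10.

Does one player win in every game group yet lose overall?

Yes

Clutch time: Tanaka 1/5 = 20.0%, Morales 39/97 = 40.2% → Morales
Regular time: Tanaka 79/135 = 58.5%, Morales 7/10 = 70.0% → Morales
Overall: Tanaka 80/140 = 57.1%, Morales 46/107 = 43.0% → Tanaka
Morales wins each game group but Tanaka wins overall — the comparison reverses. Morales's attempts skew toward clutch time, which has a lower base rate.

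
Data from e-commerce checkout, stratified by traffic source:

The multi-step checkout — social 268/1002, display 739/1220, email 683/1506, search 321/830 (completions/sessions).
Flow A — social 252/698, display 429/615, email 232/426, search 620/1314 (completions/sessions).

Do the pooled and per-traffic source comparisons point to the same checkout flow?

Yes

Social: the multi-step checkout 268/1002 = 26.7%, Flow A 252/698 = 36.1% → Flow A
Display: the multi-step checkout 739/1220 = 60.6%, Flow A 429/615 = 69.8% → Flow A
Email: the multi-step checkout 683/1506 = 45.4%, Flow A 232/426 = 54.5% → Flow A
Search: the multi-step checkout 321/830 = 38.7%, Flow A 620/1314 = 47.2% → Flow A
Overall: the multi-step checkout 2011/4558 = 44.1%, Flow A 1533/3053 = 50.2% → Flow A
Flow A wins overall and in every traffic group — no reversal.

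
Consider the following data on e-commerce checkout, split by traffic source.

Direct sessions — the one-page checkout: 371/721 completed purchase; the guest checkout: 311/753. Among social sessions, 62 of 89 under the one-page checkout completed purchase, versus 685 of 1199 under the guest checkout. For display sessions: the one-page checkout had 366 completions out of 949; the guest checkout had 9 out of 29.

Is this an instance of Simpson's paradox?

Direct: the one-page checkout 371/721 = 51.5%, the guest checkout 311/753 = 41.3% → the one-page checkout
Social: the one-page checkout 62/89 = 69.7%, the guest checkout 685/1199 = 57.1% → the one-page checkout
Display: the one-page checkout 366/949 = 38.6%, the guest checkout 9/29 = 31.0% → the one-page checkout
Overall: the one-page checkout 799/1759 = 45.4%, the guest checkout 1005/1981 = 50.7% → the guest checkout
The one-page checkout wins each traffic group but the guest checkout wins overall — the comparison reverses. The one-page checkout's sessions skew toward display, which has a lower base rate.

Yes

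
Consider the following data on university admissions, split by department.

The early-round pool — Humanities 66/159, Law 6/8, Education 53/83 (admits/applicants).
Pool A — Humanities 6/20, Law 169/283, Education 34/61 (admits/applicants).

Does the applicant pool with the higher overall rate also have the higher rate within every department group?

Humanities: the early-round pool 66/159 = 41.5%, Pool A 6/20 = 30.0% → the early-round pool
Law: the early-round pool 6/8 = 75.0%, Pool A 169/283 = 59.7% → the early-round pool
Education: the early-round pool 53/83 = 63.9%, Pool A 34/61 = 55.7% → the early-round pool
Overall: the early-round pool 125/250 = 50.0%, Pool A 209/364 = 57.4% → Pool A
The early-round pool wins each department group but Pool A wins overall — the comparison reverses. The early-round pool's applicants skew toward Humanities, which has a lower base rate.

No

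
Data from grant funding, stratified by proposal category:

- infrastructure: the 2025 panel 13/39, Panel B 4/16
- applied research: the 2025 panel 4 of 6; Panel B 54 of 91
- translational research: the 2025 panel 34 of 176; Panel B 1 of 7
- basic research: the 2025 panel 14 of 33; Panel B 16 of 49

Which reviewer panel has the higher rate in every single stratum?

the 2025 panel

Infrastructure: the 2025 panel 13/39 = 33.3%, Panel B 4/16 = 25.0% → the 2025 panel
Applied research: the 2025 panel 4/6 = 66.7%, Panel B 54/91 = 59.3% → the 2025 panel
Translational research: the 2025 panel 34/176 = 19.3%, Panel B 1/7 = 14.3% → the 2025 panel
Basic research: the 2025 panel 14/33 = 42.4%, Panel B 16/49 = 32.7% → the 2025 panel
The 2025 panel has the higher rate in all 4 groups.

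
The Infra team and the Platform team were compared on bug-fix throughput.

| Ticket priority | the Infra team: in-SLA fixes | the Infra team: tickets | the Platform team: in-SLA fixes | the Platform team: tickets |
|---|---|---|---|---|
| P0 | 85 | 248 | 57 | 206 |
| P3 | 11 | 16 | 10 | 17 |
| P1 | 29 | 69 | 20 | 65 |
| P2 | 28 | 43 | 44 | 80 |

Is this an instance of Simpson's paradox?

No

P0: the Infra team 85/248 = 34.3%, the Platform team 57/206 = 27.7% → the Infra team
P3: the Infra team 11/16 = 68.8%, the Platform team 10/17 = 58.8% → the Infra team
P1: the Infra team 29/69 = 42.0%, the Platform team 20/65 = 30.8% → the Infra team
P2: the Infra team 28/43 = 65.1%, the Platform team 44/80 = 55.0% → the Infra team
Overall: the Infra team 153/376 = 40.7%, the Platform team 131/368 = 35.6% → the Infra team
The Infra team wins overall and in every ticket group — no reversal.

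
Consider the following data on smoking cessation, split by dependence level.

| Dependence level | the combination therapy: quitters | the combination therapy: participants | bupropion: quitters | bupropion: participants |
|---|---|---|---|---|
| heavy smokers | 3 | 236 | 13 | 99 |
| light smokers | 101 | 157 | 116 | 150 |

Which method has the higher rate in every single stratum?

Heavy smokers: the combination therapy 3/236 = 1.3%, bupropion 13/99 = 13.1% → bupropion
Light smokers: the combination therapy 101/157 = 64.3%, bupropion 116/150 = 77.3% → bupropion
Bupropion has the higher rate in both groups.

bupropion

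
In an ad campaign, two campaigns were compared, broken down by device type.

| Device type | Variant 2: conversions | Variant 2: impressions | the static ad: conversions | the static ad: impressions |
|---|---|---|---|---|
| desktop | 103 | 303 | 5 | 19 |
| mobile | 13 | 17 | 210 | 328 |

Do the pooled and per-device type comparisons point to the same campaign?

Desktop: Variant 2 103/303 = 34.0%, the static ad 5/19 = 26.3% → Variant 2
Mobile: Variant 2 13/17 = 76.5%, the static ad 210/328 = 64.0% → Variant 2
Overall: Variant 2 116/320 = 36.2%, the static ad 215/347 = 62.0% → the static ad
Variant 2 wins each device group but the static ad wins overall — the comparison reverses. Variant 2's impressions skew toward desktop, which has a lower base rate.

No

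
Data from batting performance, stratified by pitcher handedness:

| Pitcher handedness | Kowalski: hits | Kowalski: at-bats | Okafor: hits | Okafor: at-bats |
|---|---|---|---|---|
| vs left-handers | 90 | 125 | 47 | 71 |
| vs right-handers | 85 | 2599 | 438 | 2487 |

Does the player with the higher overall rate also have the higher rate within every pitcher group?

Vs left-handers: Kowalski 90/125 = 72.0%, Okafor 47/71 = 66.2% → Kowalski
Vs right-handers: Kowalski 85/2599 = 3.3%, Okafor 438/2487 = 17.6% → Okafor
Overall: Kowalski 175/2724 = 6.4%, Okafor 485/2558 = 19.0% → Okafor
Neither sweeps: Kowalski wins 1 of 2 groups, Okafor wins 1. Okafor wins overall but not every group — no Simpson reversal.

No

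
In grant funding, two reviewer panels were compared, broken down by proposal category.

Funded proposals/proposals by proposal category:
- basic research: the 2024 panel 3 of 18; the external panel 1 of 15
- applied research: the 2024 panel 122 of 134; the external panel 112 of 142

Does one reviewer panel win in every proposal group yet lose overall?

No

Basic research: the 2024 panel 3/18 = 16.7%, the external panel 1/15 = 6.7% → the 2024 panel
Applied research: the 2024 panel 122/134 = 91.0%, the external panel 112/142 = 78.9% → the 2024 panel
Overall: the 2024 panel 125/152 = 82.2%, the external panel 113/157 = 72.0% → the 2024 panel
The 2024 panel wins overall and in every proposal group — no reversal.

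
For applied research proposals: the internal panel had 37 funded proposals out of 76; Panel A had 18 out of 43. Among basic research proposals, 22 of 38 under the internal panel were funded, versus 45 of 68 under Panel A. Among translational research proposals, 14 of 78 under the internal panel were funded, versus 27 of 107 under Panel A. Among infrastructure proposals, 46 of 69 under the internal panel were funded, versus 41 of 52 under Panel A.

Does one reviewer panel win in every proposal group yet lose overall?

Applied research: the internal panel 37/76 = 48.7%, Panel A 18/43 = 41.9% → the internal panel
Basic research: the internal panel 22/38 = 57.9%, Panel A 45/68 = 66.2% → Panel A
Translational research: the internal panel 14/78 = 17.9%, Panel A 27/107 = 25.2% → Panel A
Infrastructure: the internal panel 46/69 = 66.7%, Panel A 41/52 = 78.8% → Panel A
Overall: the internal panel 119/261 = 45.6%, Panel A 131/270 = 48.5% → Panel A
Neither sweeps: the internal panel wins 1 of 4 groups, Panel A wins 3. Panel A wins overall but not every group — no Simpson reversal.

No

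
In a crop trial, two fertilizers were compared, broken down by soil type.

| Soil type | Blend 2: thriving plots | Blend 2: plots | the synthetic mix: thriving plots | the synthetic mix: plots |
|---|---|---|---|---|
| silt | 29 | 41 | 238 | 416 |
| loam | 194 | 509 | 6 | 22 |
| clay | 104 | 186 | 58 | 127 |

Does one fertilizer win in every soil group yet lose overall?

Silt: Blend 2 29/41 = 70.7%, the synthetic mix 238/416 = 57.2% → Blend 2
Loam: Blend 2 194/509 = 38.1%, the synthetic mix 6/22 = 27.3% → Blend 2
Clay: Blend 2 104/186 = 55.9%, the synthetic mix 58/127 = 45.7% → Blend 2
Overall: Blend 2 327/736 = 44.4%, the synthetic mix 302/565 = 53.5% → the synthetic mix
Blend 2 wins each soil group but the synthetic mix wins overall — the comparison reverses. Blend 2's plots skew toward loam, which has a lower base rate.

Yes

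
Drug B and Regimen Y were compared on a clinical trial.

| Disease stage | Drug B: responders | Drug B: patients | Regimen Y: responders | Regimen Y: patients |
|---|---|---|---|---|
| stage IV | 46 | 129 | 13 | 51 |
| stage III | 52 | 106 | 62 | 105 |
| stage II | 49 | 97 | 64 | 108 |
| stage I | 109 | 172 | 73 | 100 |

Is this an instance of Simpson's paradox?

No

Stage IV: Drug B 46/129 = 35.7%, Regimen Y 13/51 = 25.5% → Drug B
Stage III: Drug B 52/106 = 49.1%, Regimen Y 62/105 = 59.0% → Regimen Y
Stage II: Drug B 49/97 = 50.5%, Regimen Y 64/108 = 59.3% → Regimen Y
Stage I: Drug B 109/172 = 63.4%, Regimen Y 73/100 = 73.0% → Regimen Y
Overall: Drug B 256/504 = 50.8%, Regimen Y 212/364 = 58.2% → Regimen Y
Neither sweeps: Drug B wins 1 of 4 groups, Regimen Y wins 3. Regimen Y wins overall but not every group — no Simpson reversal.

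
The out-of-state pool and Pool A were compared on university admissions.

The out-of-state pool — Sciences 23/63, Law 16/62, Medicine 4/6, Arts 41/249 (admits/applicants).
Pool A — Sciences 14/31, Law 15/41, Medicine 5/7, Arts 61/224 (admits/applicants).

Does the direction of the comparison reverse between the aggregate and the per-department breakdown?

Sciences: the out-of-state pool 23/63 = 36.5%, Pool A 14/31 = 45.2% → Pool A
Law: the out-of-state pool 16/62 = 25.8%, Pool A 15/41 = 36.6% → Pool A
Medicine: the out-of-state pool 4/6 = 66.7%, Pool A 5/7 = 71.4% → Pool A
Arts: the out-of-state pool 41/249 = 16.5%, Pool A 61/224 = 27.2% → Pool A
Overall: the out-of-state pool 84/380 = 22.1%, Pool A 95/303 = 31.4% → Pool A
Pool A wins overall and in every department group — no reversal.

No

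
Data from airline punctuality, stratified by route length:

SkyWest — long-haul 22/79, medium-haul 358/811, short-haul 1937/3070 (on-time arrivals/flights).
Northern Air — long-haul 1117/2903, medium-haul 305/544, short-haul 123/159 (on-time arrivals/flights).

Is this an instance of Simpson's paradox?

Long-haul: SkyWest 22/79 = 27.8%, Northern Air 1117/2903 = 38.5% → Northern Air
Medium-haul: SkyWest 358/811 = 44.1%, Northern Air 305/544 = 56.1% → Northern Air
Short-haul: SkyWest 1937/3070 = 63.1%, Northern Air 123/159 = 77.4% → Northern Air
Overall: SkyWest 2317/3960 = 58.5%, Northern Air 1545/3606 = 42.8% → SkyWest
Northern Air wins each route group but SkyWest wins overall — the comparison reverses. Northern Air's flights skew toward long-haul, which has a lower base rate.

Yes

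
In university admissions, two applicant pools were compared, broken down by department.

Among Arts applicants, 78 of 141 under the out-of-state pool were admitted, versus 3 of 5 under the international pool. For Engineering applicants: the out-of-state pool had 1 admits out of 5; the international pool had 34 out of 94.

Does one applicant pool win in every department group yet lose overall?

Arts: the out-of-state pool 78/141 = 55.3%, the international pool 3/5 = 60.0% → the international pool
Engineering: the out-of-state pool 1/5 = 20.0%, the international pool 34/94 = 36.2% → the international pool
Overall: the out-of-state pool 79/146 = 54.1%, the international pool 37/99 = 37.4% → the out-of-state pool
The international pool wins each department group but the out-of-state pool wins overall — the comparison reverses. The international pool's applicants skew toward Engineering, which has a lower base rate.

Yes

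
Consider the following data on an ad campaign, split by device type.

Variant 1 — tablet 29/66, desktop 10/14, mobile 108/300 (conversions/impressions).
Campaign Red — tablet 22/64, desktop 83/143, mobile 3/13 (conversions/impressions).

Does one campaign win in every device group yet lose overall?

Tablet: Variant 1 29/66 = 43.9%, Campaign Red 22/64 = 34.4% → Variant 1
Desktop: Variant 1 10/14 = 71.4%, Campaign Red 83/143 = 58.0% → Variant 1
Mobile: Variant 1 108/300 = 36.0%, Campaign Red 3/13 = 23.1% → Variant 1
Overall: Variant 1 147/380 = 38.7%, Campaign Red 108/220 = 49.1% → Campaign Red
Variant 1 wins each device group but Campaign Red wins overall — the comparison reverses. Variant 1's impressions skew toward mobile, which has a lower base rate.

Yes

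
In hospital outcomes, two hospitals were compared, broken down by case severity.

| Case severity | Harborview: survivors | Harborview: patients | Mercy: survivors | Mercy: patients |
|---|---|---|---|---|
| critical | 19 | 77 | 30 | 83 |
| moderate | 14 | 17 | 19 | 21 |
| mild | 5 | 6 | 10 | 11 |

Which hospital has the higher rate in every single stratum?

Critical: Harborview 19/77 = 24.7%, Mercy 30/83 = 36.1% → Mercy
Moderate: Harborview 14/17 = 82.4%, Mercy 19/21 = 90.5% → Mercy
Mild: Harborview 5/6 = 83.3%, Mercy 10/11 = 90.9% → Mercy
Mercy has the higher rate in all 3 groups.

Mercy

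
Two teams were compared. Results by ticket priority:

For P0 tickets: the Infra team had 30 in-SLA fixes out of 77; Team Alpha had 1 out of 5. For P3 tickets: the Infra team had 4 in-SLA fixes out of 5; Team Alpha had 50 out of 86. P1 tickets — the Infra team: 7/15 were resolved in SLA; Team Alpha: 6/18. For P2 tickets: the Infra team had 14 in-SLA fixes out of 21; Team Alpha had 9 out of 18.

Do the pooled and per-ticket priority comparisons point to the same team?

P0: the Infra team 30/77 = 39.0%, Team Alpha 1/5 = 20.0% → the Infra team
P3: the Infra team 4/5 = 80.0%, Team Alpha 50/86 = 58.1% → the Infra team
P1: the Infra team 7/15 = 46.7%, Team Alpha 6/18 = 33.3% → the Infra team
P2: the Infra team 14/21 = 66.7%, Team Alpha 9/18 = 50.0% → the Infra team
Overall: the Infra team 55/118 = 46.6%, Team Alpha 66/127 = 52.0% → Team Alpha
The Infra team wins each ticket group but Team Alpha wins overall — the comparison reverses. The Infra team's tickets skew toward P0, which has a lower base rate.

No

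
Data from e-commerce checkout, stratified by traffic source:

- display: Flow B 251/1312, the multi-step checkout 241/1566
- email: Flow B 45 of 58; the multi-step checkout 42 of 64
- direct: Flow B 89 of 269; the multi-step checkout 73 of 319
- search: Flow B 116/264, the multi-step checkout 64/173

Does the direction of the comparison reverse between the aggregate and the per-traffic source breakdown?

No

Display: Flow B 251/1312 = 19.1%, the multi-step checkout 241/1566 = 15.4% → Flow B
Email: Flow B 45/58 = 77.6%, the multi-step checkout 42/64 = 65.6% → Flow B
Direct: Flow B 89/269 = 33.1%, the multi-step checkout 73/319 = 22.9% → Flow B
Search: Flow B 116/264 = 43.9%, the multi-step checkout 64/173 = 37.0% → Flow B
Overall: Flow B 501/1903 = 26.3%, the multi-step checkout 420/2122 = 19.8% → Flow B
Flow B wins overall and in every traffic group — no reversal.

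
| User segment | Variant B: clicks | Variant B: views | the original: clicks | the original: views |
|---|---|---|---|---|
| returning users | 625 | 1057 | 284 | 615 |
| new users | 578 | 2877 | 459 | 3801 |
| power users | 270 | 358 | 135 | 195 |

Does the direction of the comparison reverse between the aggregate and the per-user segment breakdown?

Returning users: Variant B 625/1057 = 59.1%, the original 284/615 = 46.2% → Variant B
New users: Variant B 578/2877 = 20.1%, the original 459/3801 = 12.1% → Variant B
Power users: Variant B 270/358 = 75.4%, the original 135/195 = 69.2% → Variant B
Overall: Variant B 1473/4292 = 34.3%, the original 878/4611 = 19.0% → Variant B
Variant B wins overall and in every user group — no reversal.

No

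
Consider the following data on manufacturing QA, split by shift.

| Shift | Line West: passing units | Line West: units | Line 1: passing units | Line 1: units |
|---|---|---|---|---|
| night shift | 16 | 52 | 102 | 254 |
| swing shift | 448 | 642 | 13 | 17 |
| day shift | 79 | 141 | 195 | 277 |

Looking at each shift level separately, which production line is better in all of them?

Line 1

Night shift: Line West 16/52 = 30.8%, Line 1 102/254 = 40.2% → Line 1
Swing shift: Line West 448/642 = 69.8%, Line 1 13/17 = 76.5% → Line 1
Day shift: Line West 79/141 = 56.0%, Line 1 195/277 = 70.4% → Line 1
Line 1 has the higher rate in all 3 groups.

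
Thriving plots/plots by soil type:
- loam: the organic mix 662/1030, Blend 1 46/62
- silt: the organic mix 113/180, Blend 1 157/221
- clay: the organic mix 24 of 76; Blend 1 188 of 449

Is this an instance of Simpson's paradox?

Yes

Loam: the organic mix 662/1030 = 64.3%, Blend 1 46/62 = 74.2% → Blend 1
Silt: the organic mix 113/180 = 62.8%, Blend 1 157/221 = 71.0% → Blend 1
Clay: the organic mix 24/76 = 31.6%, Blend 1 188/449 = 41.9% → Blend 1
Overall: the organic mix 799/1286 = 62.1%, Blend 1 391/732 = 53.4% → the organic mix
Blend 1 wins each soil group but the organic mix wins overall — the comparison reverses. Blend 1's plots skew toward clay, which has a lower base rate.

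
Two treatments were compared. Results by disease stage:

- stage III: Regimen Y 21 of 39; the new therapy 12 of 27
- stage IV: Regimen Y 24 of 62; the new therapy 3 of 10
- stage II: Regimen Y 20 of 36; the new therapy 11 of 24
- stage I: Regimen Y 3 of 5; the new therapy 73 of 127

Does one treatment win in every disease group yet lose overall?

Yes

Stage III: Regimen Y 21/39 = 53.8%, the new therapy 12/27 = 44.4% → Regimen Y
Stage IV: Regimen Y 24/62 = 38.7%, the new therapy 3/10 = 30.0% → Regimen Y
Stage II: Regimen Y 20/36 = 55.6%, the new therapy 11/24 = 45.8% → Regimen Y
Stage I: Regimen Y 3/5 = 60.0%, the new therapy 73/127 = 57.5% → Regimen Y
Overall: Regimen Y 68/142 = 47.9%, the new therapy 99/188 = 52.7% → the new therapy
Regimen Y wins each disease group but the new therapy wins overall — the comparison reverses. Regimen Y's patients skew toward stage IV, which has a lower base rate.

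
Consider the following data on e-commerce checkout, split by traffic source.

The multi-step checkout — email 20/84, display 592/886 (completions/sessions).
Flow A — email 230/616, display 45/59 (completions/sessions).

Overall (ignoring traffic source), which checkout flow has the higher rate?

Email: the multi-step checkout 20/84 = 23.8%, Flow A 230/616 = 37.3% → Flow A
Display: the multi-step checkout 592/886 = 66.8%, Flow A 45/59 = 76.3% → Flow A
Overall: the multi-step checkout 612/970 = 63.1%, Flow A 275/675 = 40.7% → the multi-step checkout
(Flow A wins every traffic group but the multi-step checkout wins overall — Flow A's sessions skew toward the low-rate email group.)

the multi-step checkout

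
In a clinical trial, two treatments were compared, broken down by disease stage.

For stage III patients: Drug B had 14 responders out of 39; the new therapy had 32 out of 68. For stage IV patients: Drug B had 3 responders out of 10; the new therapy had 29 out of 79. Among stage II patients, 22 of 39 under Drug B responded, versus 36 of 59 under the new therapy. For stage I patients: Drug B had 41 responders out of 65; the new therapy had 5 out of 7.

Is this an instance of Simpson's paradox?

Yes

Stage III: Drug B 14/39 = 35.9%, the new therapy 32/68 = 47.1% → the new therapy
Stage IV: Drug B 3/10 = 30.0%, the new therapy 29/79 = 36.7% → the new therapy
Stage II: Drug B 22/39 = 56.4%, the new therapy 36/59 = 61.0% → the new therapy
Stage I: Drug B 41/65 = 63.1%, the new therapy 5/7 = 71.4% → the new therapy
Overall: Drug B 80/153 = 52.3%, the new therapy 102/213 = 47.9% → Drug B
The new therapy wins each disease group but Drug B wins overall — the comparison reverses. The new therapy's patients skew toward stage IV, which has a lower base rate.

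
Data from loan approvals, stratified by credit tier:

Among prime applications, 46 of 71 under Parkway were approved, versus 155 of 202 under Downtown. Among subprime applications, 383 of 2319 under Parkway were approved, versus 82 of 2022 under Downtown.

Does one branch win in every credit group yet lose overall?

Prime: Parkway 46/71 = 64.8%, Downtown 155/202 = 76.7% → Downtown
Subprime: Parkway 383/2319 = 16.5%, Downtown 82/2022 = 4.1% → Parkway
Overall: Parkway 429/2390 = 17.9%, Downtown 237/2224 = 10.7% → Parkway
Neither sweeps: Parkway wins 1 of 2 groups, Downtown wins 1. Parkway wins overall but not every group — no Simpson reversal.

No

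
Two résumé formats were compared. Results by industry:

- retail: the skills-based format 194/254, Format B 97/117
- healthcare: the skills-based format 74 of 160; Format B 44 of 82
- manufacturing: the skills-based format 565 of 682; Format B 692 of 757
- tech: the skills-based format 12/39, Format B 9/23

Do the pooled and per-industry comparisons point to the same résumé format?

Yes

Retail: the skills-based format 194/254 = 76.4%, Format B 97/117 = 82.9% → Format B
Healthcare: the skills-based format 74/160 = 46.2%, Format B 44/82 = 53.7% → Format B
Manufacturing: the skills-based format 565/682 = 82.8%, Format B 692/757 = 91.4% → Format B
Tech: the skills-based format 12/39 = 30.8%, Format B 9/23 = 39.1% → Format B
Overall: the skills-based format 845/1135 = 74.4%, Format B 842/979 = 86.0% → Format B
Format B wins overall and in every industry group — no reversal.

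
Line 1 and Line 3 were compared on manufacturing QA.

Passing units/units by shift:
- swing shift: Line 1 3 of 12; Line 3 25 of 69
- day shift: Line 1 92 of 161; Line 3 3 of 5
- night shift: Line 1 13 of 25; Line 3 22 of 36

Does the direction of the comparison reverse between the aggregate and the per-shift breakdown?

Swing shift: Line 1 3/12 = 25.0%, Line 3 25/69 = 36.2% → Line 3
Day shift: Line 1 92/161 = 57.1%, Line 3 3/5 = 60.0% → Line 3
Night shift: Line 1 13/25 = 52.0%, Line 3 22/36 = 61.1% → Line 3
Overall: Line 1 108/198 = 54.5%, Line 3 50/110 = 45.5% → Line 1
Line 3 wins each shift group but Line 1 wins overall — the comparison reverses. Line 3's units skew toward swing shift, which has a lower base rate.

Yes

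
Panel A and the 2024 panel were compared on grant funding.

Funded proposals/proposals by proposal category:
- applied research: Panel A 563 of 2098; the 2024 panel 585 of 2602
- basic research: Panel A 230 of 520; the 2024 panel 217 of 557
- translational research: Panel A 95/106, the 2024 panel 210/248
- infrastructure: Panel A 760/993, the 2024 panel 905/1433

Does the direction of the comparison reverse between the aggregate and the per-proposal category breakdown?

Applied research: Panel A 563/2098 = 26.8%, the 2024 panel 585/2602 = 22.5% → Panel A
Basic research: Panel A 230/520 = 44.2%, the 2024 panel 217/557 = 39.0% → Panel A
Translational research: Panel A 95/106 = 89.6%, the 2024 panel 210/248 = 84.7% → Panel A
Infrastructure: Panel A 760/993 = 76.5%, the 2024 panel 905/1433 = 63.2% → Panel A
Overall: Panel A 1648/3717 = 44.3%, the 2024 panel 1917/4840 = 39.6% → Panel A
Panel A wins overall and in every proposal group — no reversal.

No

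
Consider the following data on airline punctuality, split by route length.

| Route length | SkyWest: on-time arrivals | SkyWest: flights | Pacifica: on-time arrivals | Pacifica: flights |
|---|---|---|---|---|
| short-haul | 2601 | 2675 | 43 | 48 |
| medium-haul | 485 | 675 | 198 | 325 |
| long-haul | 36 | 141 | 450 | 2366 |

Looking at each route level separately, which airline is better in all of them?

Short-haul: SkyWest 2601/2675 = 97.2%, Pacifica 43/48 = 89.6% → SkyWest
Medium-haul: SkyWest 485/675 = 71.9%, Pacifica 198/325 = 60.9% → SkyWest
Long-haul: SkyWest 36/141 = 25.5%, Pacifica 450/2366 = 19.0% → SkyWest
SkyWest has the higher rate in all 3 groups.

SkyWest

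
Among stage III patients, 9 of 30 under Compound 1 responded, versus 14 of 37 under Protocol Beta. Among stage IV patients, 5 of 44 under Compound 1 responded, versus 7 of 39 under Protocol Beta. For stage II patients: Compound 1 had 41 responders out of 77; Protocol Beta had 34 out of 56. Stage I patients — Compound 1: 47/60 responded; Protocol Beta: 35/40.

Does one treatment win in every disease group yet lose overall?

No

Stage III: Compound 1 9/30 = 30.0%, Protocol Beta 14/37 = 37.8% → Protocol Beta
Stage IV: Compound 1 5/44 = 11.4%, Protocol Beta 7/39 = 17.9% → Protocol Beta
Stage II: Compound 1 41/77 = 53.2%, Protocol Beta 34/56 = 60.7% → Protocol Beta
Stage I: Compound 1 47/60 = 78.3%, Protocol Beta 35/40 = 87.5% → Protocol Beta
Overall: Compound 1 102/211 = 48.3%, Protocol Beta 90/172 = 52.3% → Protocol Beta
Protocol Beta wins overall and in every disease group — no reversal.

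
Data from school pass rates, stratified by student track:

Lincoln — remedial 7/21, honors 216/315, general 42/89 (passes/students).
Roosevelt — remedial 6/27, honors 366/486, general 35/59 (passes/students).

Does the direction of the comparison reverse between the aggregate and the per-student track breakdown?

No

Remedial: Lincoln 7/21 = 33.3%, Roosevelt 6/27 = 22.2% → Lincoln
Honors: Lincoln 216/315 = 68.6%, Roosevelt 366/486 = 75.3% → Roosevelt
General: Lincoln 42/89 = 47.2%, Roosevelt 35/59 = 59.3% → Roosevelt
Overall: Lincoln 265/425 = 62.4%, Roosevelt 407/572 = 71.2% → Roosevelt
Neither sweeps: Lincoln wins 1 of 3 groups, Roosevelt wins 2. Roosevelt wins overall but not every group — no Simpson reversal.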